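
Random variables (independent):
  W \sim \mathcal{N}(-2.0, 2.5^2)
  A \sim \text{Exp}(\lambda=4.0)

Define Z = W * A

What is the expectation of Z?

For independent RVs: E[XY] = E[X]*E[Y]
E[W] = -2
E[A] = 0.25
E[Z] = -2 * 0.25 = -0.5

-0.5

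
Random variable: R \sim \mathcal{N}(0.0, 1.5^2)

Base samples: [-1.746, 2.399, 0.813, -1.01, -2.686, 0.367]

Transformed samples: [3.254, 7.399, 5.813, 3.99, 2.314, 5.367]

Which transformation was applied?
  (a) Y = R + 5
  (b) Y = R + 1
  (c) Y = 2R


Checking option (a) Y = R + 5:
  R = -1.746 -> Y = 3.254 ✓
  R = 2.399 -> Y = 7.399 ✓
  R = 0.813 -> Y = 5.813 ✓
All samples match this transformation.

(a) R + 5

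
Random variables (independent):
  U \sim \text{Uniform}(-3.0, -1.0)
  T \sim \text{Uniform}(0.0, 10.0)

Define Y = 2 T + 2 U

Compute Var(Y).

For independent RVs: Var(aX + bY) = a²Var(X) + b²Var(Y)
Var(U) = 0.33333333
Var(T) = 8.3333333
Var(Y) = 2²*0.33333333 + 2²*8.3333333
= 4*0.33333333 + 4*8.3333333 = 34.666667

34.666667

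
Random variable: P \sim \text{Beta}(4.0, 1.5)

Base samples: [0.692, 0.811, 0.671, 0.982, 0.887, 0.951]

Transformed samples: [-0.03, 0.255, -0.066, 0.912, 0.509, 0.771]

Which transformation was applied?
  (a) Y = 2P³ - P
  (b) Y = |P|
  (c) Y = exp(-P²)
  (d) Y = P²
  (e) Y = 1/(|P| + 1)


Checking option (a) Y = 2P³ - P:
  P = 0.692 -> Y = -0.03 ✓
  P = 0.811 -> Y = 0.255 ✓
  P = 0.671 -> Y = -0.066 ✓
All samples match this transformation.

(a) 2P³ - P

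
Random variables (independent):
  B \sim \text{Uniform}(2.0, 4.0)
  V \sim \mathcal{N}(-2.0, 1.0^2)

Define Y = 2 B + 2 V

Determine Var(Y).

For independent RVs: Var(aX + bY) = a²Var(X) + b²Var(Y)
Var(B) = 0.33333333
Var(V) = 1
Var(Y) = 2²*0.33333333 + 2²*1
= 4*0.33333333 + 4*1 = 5.3333333

5.3333333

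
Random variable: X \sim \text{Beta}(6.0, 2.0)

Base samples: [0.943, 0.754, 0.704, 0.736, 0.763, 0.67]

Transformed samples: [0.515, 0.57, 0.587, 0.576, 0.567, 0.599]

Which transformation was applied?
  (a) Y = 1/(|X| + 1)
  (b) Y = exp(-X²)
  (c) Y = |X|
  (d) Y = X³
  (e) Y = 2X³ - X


Checking option (a) Y = 1/(|X| + 1):
  X = 0.943 -> Y = 0.515 ✓
  X = 0.754 -> Y = 0.57 ✓
  X = 0.704 -> Y = 0.587 ✓
All samples match this transformation.

(a) 1/(|X| + 1)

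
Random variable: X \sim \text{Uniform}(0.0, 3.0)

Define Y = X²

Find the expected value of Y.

E[X²] = Var(X) + (E[X])² = 0.75 + 2.25 = 3

3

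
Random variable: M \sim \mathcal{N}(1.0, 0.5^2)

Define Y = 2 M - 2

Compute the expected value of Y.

For Y = 2M - 2:
E[Y] = 2 * E[M] - 2
E[M] = 1.0 = 1
E[Y] = 2 * 1 - 2 = 0

0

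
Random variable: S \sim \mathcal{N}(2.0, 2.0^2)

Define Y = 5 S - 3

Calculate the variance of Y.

For Y = aS + b: Var(Y) = a² * Var(S)
Var(S) = 2.0^2 = 4
Var(Y) = 5² * 4 = 25 * 4 = 100

100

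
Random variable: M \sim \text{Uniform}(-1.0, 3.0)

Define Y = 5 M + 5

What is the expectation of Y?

For Y = 5M + 5:
E[Y] = 5 * E[M] + 5
E[M] = (-1 + 3)/2 = 1
E[Y] = 5 * 1 + 5 = 10

10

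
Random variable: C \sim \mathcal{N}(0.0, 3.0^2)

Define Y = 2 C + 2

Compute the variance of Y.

For Y = aC + b: Var(Y) = a² * Var(C)
Var(C) = 3.0^2 = 9
Var(Y) = 2² * 9 = 4 * 9 = 36

36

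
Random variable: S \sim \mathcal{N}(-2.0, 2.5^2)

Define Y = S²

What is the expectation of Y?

E[S²] = Var(S) + (E[S])² = 6.25 + 4 = 10.25

10.25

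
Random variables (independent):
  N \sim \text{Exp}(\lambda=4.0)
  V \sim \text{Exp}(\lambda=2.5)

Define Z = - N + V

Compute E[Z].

E[Z] = -1*E[N] + 1*E[V]
E[N] = 0.25
E[V] = 0.4
E[Z] = -1*0.25 + 1*0.4 = 0.15

0.15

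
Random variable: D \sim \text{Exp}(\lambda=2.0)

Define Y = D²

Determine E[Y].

Using E[X²] = Var(X) + (E[X])²:
E[D] = 0.5
Var(D) = 1/2.0^2 = 0.25
E[D²] = 0.25 + 0.5² = 0.25 + 0.25 = 0.5

0.5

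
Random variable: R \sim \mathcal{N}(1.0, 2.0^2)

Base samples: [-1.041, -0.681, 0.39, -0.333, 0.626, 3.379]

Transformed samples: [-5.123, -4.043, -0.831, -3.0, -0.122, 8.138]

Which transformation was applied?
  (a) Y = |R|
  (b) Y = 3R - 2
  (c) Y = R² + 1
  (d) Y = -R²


Checking option (b) Y = 3R - 2:
  R = -1.041 -> Y = -5.123 ✓
  R = -0.681 -> Y = -4.043 ✓
  R = 0.39 -> Y = -0.831 ✓
All samples match this transformation.

(b) 3R - 2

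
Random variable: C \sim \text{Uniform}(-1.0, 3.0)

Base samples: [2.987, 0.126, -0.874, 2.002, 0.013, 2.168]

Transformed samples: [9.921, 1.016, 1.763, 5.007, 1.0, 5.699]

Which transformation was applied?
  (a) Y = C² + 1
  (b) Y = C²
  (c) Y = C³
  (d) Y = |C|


Checking option (a) Y = C² + 1:
  C = 2.987 -> Y = 9.921 ✓
  C = 0.126 -> Y = 1.016 ✓
  C = -0.874 -> Y = 1.763 ✓
All samples match this transformation.

(a) C² + 1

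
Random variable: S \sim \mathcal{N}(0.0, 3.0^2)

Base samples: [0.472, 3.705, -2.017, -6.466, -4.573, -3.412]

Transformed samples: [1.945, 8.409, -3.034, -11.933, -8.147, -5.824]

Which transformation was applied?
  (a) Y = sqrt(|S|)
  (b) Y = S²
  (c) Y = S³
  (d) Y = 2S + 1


Checking option (d) Y = 2S + 1:
  S = 0.472 -> Y = 1.945 ✓
  S = 3.705 -> Y = 8.409 ✓
  S = -2.017 -> Y = -3.034 ✓
All samples match this transformation.

(d) 2S + 1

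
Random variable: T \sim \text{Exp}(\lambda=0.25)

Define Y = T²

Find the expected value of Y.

Using E[X²] = Var(X) + (E[X])²:
E[T] = 4
Var(T) = 1/0.25^2 = 16
E[T²] = 16 + 4² = 16 + 16 = 32

32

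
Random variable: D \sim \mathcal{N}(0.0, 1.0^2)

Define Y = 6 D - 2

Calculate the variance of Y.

For Y = aD + b: Var(Y) = a² * Var(D)
Var(D) = 1.0^2 = 1
Var(Y) = 6² * 1 = 36 * 1 = 36

36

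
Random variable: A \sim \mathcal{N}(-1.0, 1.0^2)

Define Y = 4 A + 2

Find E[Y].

For Y = 4A + 2:
E[Y] = 4 * E[A] + 2
E[A] = -1.0 = -1
E[Y] = 4 * (-1) + 2 = -2

-2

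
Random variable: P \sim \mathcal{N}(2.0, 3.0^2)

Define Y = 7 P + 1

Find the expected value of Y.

For Y = 7P + 1:
E[Y] = 7 * E[P] + 1
E[P] = 2.0 = 2
E[Y] = 7 * 2 + 1 = 15

15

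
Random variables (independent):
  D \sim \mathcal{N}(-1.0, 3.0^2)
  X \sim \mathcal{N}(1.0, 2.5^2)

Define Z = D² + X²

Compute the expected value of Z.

E[Z] = E[D²] + E[X²]
E[D²] = Var(D) + E[D]² = 9 + 1 = 10
E[X²] = Var(X) + E[X]² = 6.25 + 1 = 7.25
E[Z] = 10 + 7.25 = 17.25

17.25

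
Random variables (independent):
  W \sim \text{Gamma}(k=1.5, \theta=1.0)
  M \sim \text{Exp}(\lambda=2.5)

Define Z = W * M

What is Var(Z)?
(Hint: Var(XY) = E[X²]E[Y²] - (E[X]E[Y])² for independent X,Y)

Var(XY) = E[X²]E[Y²] - (E[X]E[Y])²
E[W] = 1.5, Var(W) = 1.5
E[M] = 0.4, Var(M) = 0.16
E[W²] = 1.5 + 1.5² = 3.75
E[M²] = 0.16 + 0.4² = 0.32
Var(Z) = 3.75*0.32 - (1.5*0.4)²
= 1.2 - 0.36 = 0.84

0.84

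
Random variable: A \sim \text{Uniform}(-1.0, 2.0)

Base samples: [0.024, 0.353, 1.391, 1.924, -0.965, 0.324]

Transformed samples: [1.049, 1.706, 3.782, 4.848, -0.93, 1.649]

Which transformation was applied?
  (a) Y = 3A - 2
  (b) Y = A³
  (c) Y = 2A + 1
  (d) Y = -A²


Checking option (c) Y = 2A + 1:
  A = 0.024 -> Y = 1.049 ✓
  A = 0.353 -> Y = 1.706 ✓
  A = 1.391 -> Y = 3.782 ✓
All samples match this transformation.

(c) 2A + 1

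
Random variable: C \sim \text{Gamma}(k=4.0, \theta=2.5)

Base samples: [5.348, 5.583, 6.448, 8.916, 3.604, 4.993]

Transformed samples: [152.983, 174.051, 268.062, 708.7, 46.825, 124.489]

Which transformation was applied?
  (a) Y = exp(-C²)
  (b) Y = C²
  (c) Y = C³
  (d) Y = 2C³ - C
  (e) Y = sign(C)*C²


Checking option (c) Y = C³:
  C = 5.348 -> Y = 152.983 ✓
  C = 5.583 -> Y = 174.051 ✓
  C = 6.448 -> Y = 268.062 ✓
All samples match this transformation.

(c) C³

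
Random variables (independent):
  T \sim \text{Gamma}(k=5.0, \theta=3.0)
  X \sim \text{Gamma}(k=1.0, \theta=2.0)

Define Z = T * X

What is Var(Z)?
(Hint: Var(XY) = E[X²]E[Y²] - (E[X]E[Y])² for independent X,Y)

Var(XY) = E[X²]E[Y²] - (E[X]E[Y])²
E[T] = 15, Var(T) = 45
E[X] = 2, Var(X) = 4
E[T²] = 45 + 15² = 270
E[X²] = 4 + 2² = 8
Var(Z) = 270*8 - (15*2)²
= 2160 - 900 = 1260

1260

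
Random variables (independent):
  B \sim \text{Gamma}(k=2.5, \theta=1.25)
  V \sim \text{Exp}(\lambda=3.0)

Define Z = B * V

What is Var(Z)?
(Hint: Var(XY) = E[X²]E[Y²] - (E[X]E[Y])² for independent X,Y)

Var(XY) = E[X²]E[Y²] - (E[X]E[Y])²
E[B] = 3.125, Var(B) = 3.90625
E[V] = 0.33333333, Var(V) = 0.11111111
E[B²] = 3.90625 + 3.125² = 13.671875
E[V²] = 0.11111111 + 0.33333333² = 0.22222222
Var(Z) = 13.671875*0.22222222 - (3.125*0.33333333)²
= 3.0381944 - 1.0850694 = 1.953125

1.953125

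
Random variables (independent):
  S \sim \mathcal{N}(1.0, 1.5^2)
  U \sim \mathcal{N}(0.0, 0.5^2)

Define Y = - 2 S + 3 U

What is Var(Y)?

For independent RVs: Var(aX + bY) = a²Var(X) + b²Var(Y)
Var(S) = 2.25
Var(U) = 0.25
Var(Y) = (-2)²*2.25 + 3²*0.25
= 4*2.25 + 9*0.25 = 11.25

11.25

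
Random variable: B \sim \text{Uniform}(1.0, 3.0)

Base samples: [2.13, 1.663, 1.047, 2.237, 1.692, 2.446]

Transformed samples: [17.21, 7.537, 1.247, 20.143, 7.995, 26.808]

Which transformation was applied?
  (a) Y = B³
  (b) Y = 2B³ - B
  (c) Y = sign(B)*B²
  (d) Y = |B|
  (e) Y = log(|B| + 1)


Checking option (b) Y = 2B³ - B:
  B = 2.13 -> Y = 17.21 ✓
  B = 1.663 -> Y = 7.537 ✓
  B = 1.047 -> Y = 1.247 ✓
All samples match this transformation.

(b) 2B³ - B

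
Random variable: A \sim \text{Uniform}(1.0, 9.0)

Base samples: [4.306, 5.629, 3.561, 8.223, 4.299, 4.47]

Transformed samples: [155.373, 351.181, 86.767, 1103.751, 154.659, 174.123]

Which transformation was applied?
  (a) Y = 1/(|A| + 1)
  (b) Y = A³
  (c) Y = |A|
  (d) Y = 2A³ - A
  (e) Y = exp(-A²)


Checking option (d) Y = 2A³ - A:
  A = 4.306 -> Y = 155.373 ✓
  A = 5.629 -> Y = 351.181 ✓
  A = 3.561 -> Y = 86.767 ✓
All samples match this transformation.

(d) 2A³ - A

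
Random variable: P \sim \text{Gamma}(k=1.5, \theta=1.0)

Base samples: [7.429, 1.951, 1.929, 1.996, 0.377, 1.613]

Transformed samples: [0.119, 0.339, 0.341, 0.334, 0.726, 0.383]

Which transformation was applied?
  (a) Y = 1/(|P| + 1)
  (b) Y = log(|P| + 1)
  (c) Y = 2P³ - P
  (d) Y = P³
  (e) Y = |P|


Checking option (a) Y = 1/(|P| + 1):
  P = 7.429 -> Y = 0.119 ✓
  P = 1.951 -> Y = 0.339 ✓
  P = 1.929 -> Y = 0.341 ✓
All samples match this transformation.

(a) 1/(|P| + 1)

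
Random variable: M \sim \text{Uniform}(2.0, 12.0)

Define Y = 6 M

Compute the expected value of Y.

For Y = 6M:
E[Y] = 6 * E[M]
E[M] = (2 + 12)/2 = 7
E[Y] = 6 * 7 = 42

42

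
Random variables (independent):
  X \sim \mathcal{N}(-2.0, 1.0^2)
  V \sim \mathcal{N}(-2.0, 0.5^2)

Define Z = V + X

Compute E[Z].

E[Z] = 1*E[X] + 1*E[V]
E[X] = -2
E[V] = -2
E[Z] = 1*(-2) + 1*(-2) = -4

-4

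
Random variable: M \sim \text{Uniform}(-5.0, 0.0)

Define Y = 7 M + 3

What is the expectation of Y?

For Y = 7M + 3:
E[Y] = 7 * E[M] + 3
E[M] = (-5 + 0)/2 = -2.5
E[Y] = 7 * (-2.5) + 3 = -14.5

-14.5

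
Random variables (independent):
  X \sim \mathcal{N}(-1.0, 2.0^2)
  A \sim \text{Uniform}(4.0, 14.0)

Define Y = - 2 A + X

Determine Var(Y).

For independent RVs: Var(aX + bY) = a²Var(X) + b²Var(Y)
Var(X) = 4
Var(A) = 8.3333333
Var(Y) = 1²*4 + (-2)²*8.3333333
= 1*4 + 4*8.3333333 = 37.333333

37.333333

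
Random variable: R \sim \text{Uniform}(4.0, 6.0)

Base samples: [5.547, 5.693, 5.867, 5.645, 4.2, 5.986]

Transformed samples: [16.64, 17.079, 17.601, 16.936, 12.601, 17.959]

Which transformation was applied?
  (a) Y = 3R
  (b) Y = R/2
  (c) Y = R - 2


Checking option (a) Y = 3R:
  R = 5.547 -> Y = 16.64 ✓
  R = 5.693 -> Y = 17.079 ✓
  R = 5.867 -> Y = 17.601 ✓
All samples match this transformation.

(a) 3R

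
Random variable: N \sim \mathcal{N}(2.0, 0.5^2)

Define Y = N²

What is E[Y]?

E[N²] = Var(N) + (E[N])² = 0.25 + 4 = 4.25

4.25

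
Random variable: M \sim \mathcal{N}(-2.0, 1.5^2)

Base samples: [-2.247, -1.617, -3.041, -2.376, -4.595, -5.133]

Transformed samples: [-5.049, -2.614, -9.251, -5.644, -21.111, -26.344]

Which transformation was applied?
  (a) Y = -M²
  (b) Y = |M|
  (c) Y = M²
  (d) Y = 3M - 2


Checking option (a) Y = -M²:
  M = -2.247 -> Y = -5.049 ✓
  M = -1.617 -> Y = -2.614 ✓
  M = -3.041 -> Y = -9.251 ✓
All samples match this transformation.

(a) -M²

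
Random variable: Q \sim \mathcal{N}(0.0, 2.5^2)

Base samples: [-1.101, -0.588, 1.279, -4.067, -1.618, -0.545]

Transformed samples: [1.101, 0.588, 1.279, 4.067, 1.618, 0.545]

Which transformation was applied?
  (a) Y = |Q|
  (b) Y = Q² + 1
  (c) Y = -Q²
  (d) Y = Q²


Checking option (a) Y = |Q|:
  Q = -1.101 -> Y = 1.101 ✓
  Q = -0.588 -> Y = 0.588 ✓
  Q = 1.279 -> Y = 1.279 ✓
All samples match this transformation.

(a) |Q|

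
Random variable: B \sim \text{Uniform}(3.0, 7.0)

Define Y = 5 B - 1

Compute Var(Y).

For Y = aB + b: Var(Y) = a² * Var(B)
Var(B) = (7 - 3)^2/12 = 1.3333333
Var(Y) = 5² * 1.3333333 = 25 * 1.3333333 = 33.333333

33.333333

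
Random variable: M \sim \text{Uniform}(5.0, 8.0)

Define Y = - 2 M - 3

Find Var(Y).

For Y = aM + b: Var(Y) = a² * Var(M)
Var(M) = (8 - 5)^2/12 = 0.75
Var(Y) = (-2)² * 0.75 = 4 * 0.75 = 3

3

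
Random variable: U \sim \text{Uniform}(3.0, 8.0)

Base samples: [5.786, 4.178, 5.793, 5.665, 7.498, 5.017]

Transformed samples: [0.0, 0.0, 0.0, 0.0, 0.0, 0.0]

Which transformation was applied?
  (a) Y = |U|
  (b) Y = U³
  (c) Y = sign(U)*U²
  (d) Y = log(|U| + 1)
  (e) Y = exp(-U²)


Checking option (e) Y = exp(-U²):
  U = 5.786 -> Y = 0.0 ✓
  U = 4.178 -> Y = 0.0 ✓
  U = 5.793 -> Y = 0.0 ✓
All samples match this transformation.

(e) exp(-U²)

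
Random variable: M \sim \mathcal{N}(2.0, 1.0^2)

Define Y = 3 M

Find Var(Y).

For Y = aM + b: Var(Y) = a² * Var(M)
Var(M) = 1.0^2 = 1
Var(Y) = 3² * 1 = 9 * 1 = 9

9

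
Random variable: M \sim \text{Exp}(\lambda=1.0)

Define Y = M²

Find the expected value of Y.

Using E[X²] = Var(X) + (E[X])²:
E[M] = 1
Var(M) = 1/1.0^2 = 1
E[M²] = 1 + 1² = 1 + 1 = 2

2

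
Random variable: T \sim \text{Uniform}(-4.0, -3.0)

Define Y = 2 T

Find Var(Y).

For Y = aT + b: Var(Y) = a² * Var(T)
Var(T) = (-3 + 4)^2/12 = 0.083333333
Var(Y) = 2² * 0.083333333 = 4 * 0.083333333 = 0.33333333

0.33333333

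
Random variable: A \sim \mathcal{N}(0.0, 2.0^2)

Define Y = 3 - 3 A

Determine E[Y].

For Y = -3A + 3:
E[Y] = -3 * E[A] + 3
E[A] = 0.0 = 0
E[Y] = -3 * 0 + 3 = 3

3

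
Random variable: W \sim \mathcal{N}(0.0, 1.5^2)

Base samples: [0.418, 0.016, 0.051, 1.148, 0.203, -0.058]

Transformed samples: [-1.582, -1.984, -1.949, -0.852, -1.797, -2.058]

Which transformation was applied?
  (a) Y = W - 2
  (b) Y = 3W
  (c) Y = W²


Checking option (a) Y = W - 2:
  W = 0.418 -> Y = -1.582 ✓
  W = 0.016 -> Y = -1.984 ✓
  W = 0.051 -> Y = -1.949 ✓
All samples match this transformation.

(a) W - 2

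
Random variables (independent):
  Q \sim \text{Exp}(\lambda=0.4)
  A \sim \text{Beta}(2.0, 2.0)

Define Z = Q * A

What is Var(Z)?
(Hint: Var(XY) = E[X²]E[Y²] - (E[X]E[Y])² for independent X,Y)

Var(XY) = E[X²]E[Y²] - (E[X]E[Y])²
E[Q] = 2.5, Var(Q) = 6.25
E[A] = 0.5, Var(A) = 0.05
E[Q²] = 6.25 + 2.5² = 12.5
E[A²] = 0.05 + 0.5² = 0.3
Var(Z) = 12.5*0.3 - (2.5*0.5)²
= 3.75 - 1.5625 = 2.1875

2.1875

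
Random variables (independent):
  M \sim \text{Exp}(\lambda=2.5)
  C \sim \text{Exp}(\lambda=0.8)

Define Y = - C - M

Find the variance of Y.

For independent RVs: Var(aX + bY) = a²Var(X) + b²Var(Y)
Var(M) = 0.16
Var(C) = 1.5625
Var(Y) = (-1)²*0.16 + (-1)²*1.5625
= 1*0.16 + 1*1.5625 = 1.7225

1.7225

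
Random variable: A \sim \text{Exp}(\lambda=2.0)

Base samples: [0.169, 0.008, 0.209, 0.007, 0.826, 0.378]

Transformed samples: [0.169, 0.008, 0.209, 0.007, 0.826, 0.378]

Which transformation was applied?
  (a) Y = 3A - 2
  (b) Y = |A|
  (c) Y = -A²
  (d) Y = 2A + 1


Checking option (b) Y = |A|:
  A = 0.169 -> Y = 0.169 ✓
  A = 0.008 -> Y = 0.008 ✓
  A = 0.209 -> Y = 0.209 ✓
All samples match this transformation.

(b) |A|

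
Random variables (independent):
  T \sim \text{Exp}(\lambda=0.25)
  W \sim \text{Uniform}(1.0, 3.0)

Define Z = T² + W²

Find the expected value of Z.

E[Z] = E[T²] + E[W²]
E[T²] = Var(T) + E[T]² = 16 + 16 = 32
E[W²] = Var(W) + E[W]² = 0.33333333 + 4 = 4.3333333
E[Z] = 32 + 4.3333333 = 36.333333

36.333333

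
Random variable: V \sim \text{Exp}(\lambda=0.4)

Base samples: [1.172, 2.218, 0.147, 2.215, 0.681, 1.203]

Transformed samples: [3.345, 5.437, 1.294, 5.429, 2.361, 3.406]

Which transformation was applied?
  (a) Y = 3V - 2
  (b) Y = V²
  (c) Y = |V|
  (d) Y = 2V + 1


Checking option (d) Y = 2V + 1:
  V = 1.172 -> Y = 3.345 ✓
  V = 2.218 -> Y = 5.437 ✓
  V = 0.147 -> Y = 1.294 ✓
All samples match this transformation.

(d) 2V + 1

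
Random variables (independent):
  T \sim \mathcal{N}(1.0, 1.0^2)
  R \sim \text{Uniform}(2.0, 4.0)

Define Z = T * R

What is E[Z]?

For independent RVs: E[XY] = E[X]*E[Y]
E[T] = 1
E[R] = 3
E[Z] = 1 * 3 = 3

3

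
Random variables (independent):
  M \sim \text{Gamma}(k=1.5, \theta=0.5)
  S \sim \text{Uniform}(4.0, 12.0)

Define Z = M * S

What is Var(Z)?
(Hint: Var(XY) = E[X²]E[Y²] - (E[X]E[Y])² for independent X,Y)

Var(XY) = E[X²]E[Y²] - (E[X]E[Y])²
E[M] = 0.75, Var(M) = 0.375
E[S] = 8, Var(S) = 5.3333333
E[M²] = 0.375 + 0.75² = 0.9375
E[S²] = 5.3333333 + 8² = 69.333333
Var(Z) = 0.9375*69.333333 - (0.75*8)²
= 65 - 36 = 29

29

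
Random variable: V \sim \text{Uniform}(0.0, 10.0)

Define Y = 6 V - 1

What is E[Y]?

For Y = 6V - 1:
E[Y] = 6 * E[V] - 1
E[V] = (0 + 10)/2 = 5
E[Y] = 6 * 5 - 1 = 29

29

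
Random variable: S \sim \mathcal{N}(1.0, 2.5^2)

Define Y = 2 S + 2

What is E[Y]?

For Y = 2S + 2:
E[Y] = 2 * E[S] + 2
E[S] = 1.0 = 1
E[Y] = 2 * 1 + 2 = 4

4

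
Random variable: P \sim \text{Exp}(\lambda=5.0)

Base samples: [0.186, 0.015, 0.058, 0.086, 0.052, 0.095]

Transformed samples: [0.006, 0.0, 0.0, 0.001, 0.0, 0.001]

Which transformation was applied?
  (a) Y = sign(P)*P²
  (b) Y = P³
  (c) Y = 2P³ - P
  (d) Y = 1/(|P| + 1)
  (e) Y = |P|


Checking option (b) Y = P³:
  P = 0.186 -> Y = 0.006 ✓
  P = 0.015 -> Y = 0.0 ✓
  P = 0.058 -> Y = 0.0 ✓
All samples match this transformation.

(b) P³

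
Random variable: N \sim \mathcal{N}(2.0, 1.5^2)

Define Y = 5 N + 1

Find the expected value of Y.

For Y = 5N + 1:
E[Y] = 5 * E[N] + 1
E[N] = 2.0 = 2
E[Y] = 5 * 2 + 1 = 11

11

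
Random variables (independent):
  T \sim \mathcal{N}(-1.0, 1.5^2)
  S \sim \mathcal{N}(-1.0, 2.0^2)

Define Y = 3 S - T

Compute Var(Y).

For independent RVs: Var(aX + bY) = a²Var(X) + b²Var(Y)
Var(T) = 2.25
Var(S) = 4
Var(Y) = (-1)²*2.25 + 3²*4
= 1*2.25 + 9*4 = 38.25

38.25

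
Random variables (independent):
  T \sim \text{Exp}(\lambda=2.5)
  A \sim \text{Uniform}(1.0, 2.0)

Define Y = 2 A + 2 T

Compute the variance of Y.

For independent RVs: Var(aX + bY) = a²Var(X) + b²Var(Y)
Var(T) = 0.16
Var(A) = 0.083333333
Var(Y) = 2²*0.16 + 2²*0.083333333
= 4*0.16 + 4*0.083333333 = 0.97333333

0.97333333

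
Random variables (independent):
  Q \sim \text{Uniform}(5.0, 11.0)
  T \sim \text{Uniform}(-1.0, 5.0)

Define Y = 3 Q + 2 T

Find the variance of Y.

For independent RVs: Var(aX + bY) = a²Var(X) + b²Var(Y)
Var(Q) = 3
Var(T) = 3
Var(Y) = 3²*3 + 2²*3
= 9*3 + 4*3 = 39

39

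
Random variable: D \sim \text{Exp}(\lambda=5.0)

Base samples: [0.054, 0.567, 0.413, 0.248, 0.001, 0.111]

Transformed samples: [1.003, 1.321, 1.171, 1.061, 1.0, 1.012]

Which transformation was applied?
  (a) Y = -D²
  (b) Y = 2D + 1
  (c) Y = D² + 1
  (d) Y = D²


Checking option (c) Y = D² + 1:
  D = 0.054 -> Y = 1.003 ✓
  D = 0.567 -> Y = 1.321 ✓
  D = 0.413 -> Y = 1.171 ✓
All samples match this transformation.

(c) D² + 1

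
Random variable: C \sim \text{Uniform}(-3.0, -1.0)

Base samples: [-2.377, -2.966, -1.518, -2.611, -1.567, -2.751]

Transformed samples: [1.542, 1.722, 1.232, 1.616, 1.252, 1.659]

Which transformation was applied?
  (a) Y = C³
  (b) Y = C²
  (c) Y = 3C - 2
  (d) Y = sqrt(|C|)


Checking option (d) Y = sqrt(|C|):
  C = -2.377 -> Y = 1.542 ✓
  C = -2.966 -> Y = 1.722 ✓
  C = -1.518 -> Y = 1.232 ✓
All samples match this transformation.

(d) sqrt(|C|)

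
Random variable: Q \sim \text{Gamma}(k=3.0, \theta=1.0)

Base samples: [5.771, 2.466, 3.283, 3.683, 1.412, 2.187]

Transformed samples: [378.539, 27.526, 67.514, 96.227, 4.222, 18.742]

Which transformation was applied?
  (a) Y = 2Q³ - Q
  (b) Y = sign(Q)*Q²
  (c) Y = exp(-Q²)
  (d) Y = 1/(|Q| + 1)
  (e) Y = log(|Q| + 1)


Checking option (a) Y = 2Q³ - Q:
  Q = 5.771 -> Y = 378.539 ✓
  Q = 2.466 -> Y = 27.526 ✓
  Q = 3.283 -> Y = 67.514 ✓
All samples match this transformation.

(a) 2Q³ - Q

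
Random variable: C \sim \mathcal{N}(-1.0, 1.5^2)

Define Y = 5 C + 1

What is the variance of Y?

For Y = aC + b: Var(Y) = a² * Var(C)
Var(C) = 1.5^2 = 2.25
Var(Y) = 5² * 2.25 = 25 * 2.25 = 56.25

56.25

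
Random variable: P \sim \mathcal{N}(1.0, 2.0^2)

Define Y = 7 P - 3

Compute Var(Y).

For Y = aP + b: Var(Y) = a² * Var(P)
Var(P) = 2.0^2 = 4
Var(Y) = 7² * 4 = 49 * 4 = 196

196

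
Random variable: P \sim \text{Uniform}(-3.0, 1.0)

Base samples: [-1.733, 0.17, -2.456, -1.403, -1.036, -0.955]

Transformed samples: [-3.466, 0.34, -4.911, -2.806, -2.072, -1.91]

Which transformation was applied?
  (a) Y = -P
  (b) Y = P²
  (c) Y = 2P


Checking option (c) Y = 2P:
  P = -1.733 -> Y = -3.466 ✓
  P = 0.17 -> Y = 0.34 ✓
  P = -2.456 -> Y = -4.911 ✓
All samples match this transformation.

(c) 2P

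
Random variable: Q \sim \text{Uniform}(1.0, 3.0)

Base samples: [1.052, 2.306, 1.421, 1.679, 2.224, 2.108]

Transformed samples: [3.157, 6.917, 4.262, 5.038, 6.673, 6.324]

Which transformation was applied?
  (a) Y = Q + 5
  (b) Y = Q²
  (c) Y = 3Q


Checking option (c) Y = 3Q:
  Q = 1.052 -> Y = 3.157 ✓
  Q = 2.306 -> Y = 6.917 ✓
  Q = 1.421 -> Y = 4.262 ✓
All samples match this transformation.

(c) 3Q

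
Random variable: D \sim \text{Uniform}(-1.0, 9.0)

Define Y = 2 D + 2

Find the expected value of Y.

For Y = 2D + 2:
E[Y] = 2 * E[D] + 2
E[D] = (-1 + 9)/2 = 4
E[Y] = 2 * 4 + 2 = 10

10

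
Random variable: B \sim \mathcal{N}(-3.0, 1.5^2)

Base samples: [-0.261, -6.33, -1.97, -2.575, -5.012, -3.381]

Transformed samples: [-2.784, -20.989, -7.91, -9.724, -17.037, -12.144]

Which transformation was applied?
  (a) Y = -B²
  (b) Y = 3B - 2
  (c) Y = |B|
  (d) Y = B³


Checking option (b) Y = 3B - 2:
  B = -0.261 -> Y = -2.784 ✓
  B = -6.33 -> Y = -20.989 ✓
  B = -1.97 -> Y = -7.91 ✓
All samples match this transformation.

(b) 3B - 2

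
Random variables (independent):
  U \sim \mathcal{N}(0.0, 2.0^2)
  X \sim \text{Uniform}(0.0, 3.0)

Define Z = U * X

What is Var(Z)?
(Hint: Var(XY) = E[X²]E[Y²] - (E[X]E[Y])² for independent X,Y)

Var(XY) = E[X²]E[Y²] - (E[X]E[Y])²
E[U] = 0, Var(U) = 4
E[X] = 1.5, Var(X) = 0.75
E[U²] = 4 + 0² = 4
E[X²] = 0.75 + 1.5² = 3
Var(Z) = 4*3 - (0*1.5)²
= 12 - 0 = 12

12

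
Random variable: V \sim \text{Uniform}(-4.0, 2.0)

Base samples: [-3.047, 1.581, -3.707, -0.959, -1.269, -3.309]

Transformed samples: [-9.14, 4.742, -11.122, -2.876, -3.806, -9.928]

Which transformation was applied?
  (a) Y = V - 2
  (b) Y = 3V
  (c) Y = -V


Checking option (b) Y = 3V:
  V = -3.047 -> Y = -9.14 ✓
  V = 1.581 -> Y = 4.742 ✓
  V = -3.707 -> Y = -11.122 ✓
All samples match this transformation.

(b) 3V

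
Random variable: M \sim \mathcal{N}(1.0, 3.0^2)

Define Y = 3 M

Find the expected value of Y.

For Y = 3M:
E[Y] = 3 * E[M]
E[M] = 1.0 = 1
E[Y] = 3 * 1 = 3

3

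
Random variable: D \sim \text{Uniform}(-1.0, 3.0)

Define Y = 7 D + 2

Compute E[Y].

For Y = 7D + 2:
E[Y] = 7 * E[D] + 2
E[D] = (-1 + 3)/2 = 1
E[Y] = 7 * 1 + 2 = 9

9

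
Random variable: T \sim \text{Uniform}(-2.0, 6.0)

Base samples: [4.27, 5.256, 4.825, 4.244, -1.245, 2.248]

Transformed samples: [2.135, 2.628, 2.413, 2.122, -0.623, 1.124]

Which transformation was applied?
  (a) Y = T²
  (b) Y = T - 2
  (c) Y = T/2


Checking option (c) Y = T/2:
  T = 4.27 -> Y = 2.135 ✓
  T = 5.256 -> Y = 2.628 ✓
  T = 4.825 -> Y = 2.413 ✓
All samples match this transformation.

(c) T/2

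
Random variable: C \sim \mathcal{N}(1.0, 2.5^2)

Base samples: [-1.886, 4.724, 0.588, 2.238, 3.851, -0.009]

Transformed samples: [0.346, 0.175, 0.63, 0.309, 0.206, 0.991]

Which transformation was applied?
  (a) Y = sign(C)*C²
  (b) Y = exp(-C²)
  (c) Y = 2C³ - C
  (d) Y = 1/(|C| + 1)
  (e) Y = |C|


Checking option (d) Y = 1/(|C| + 1):
  C = -1.886 -> Y = 0.346 ✓
  C = 4.724 -> Y = 0.175 ✓
  C = 0.588 -> Y = 0.63 ✓
All samples match this transformation.

(d) 1/(|C| + 1)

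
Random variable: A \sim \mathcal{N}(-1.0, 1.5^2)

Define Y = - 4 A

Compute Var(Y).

For Y = aA + b: Var(Y) = a² * Var(A)
Var(A) = 1.5^2 = 2.25
Var(Y) = (-4)² * 2.25 = 16 * 2.25 = 36

36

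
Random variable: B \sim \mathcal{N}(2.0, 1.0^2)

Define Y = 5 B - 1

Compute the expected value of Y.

For Y = 5B - 1:
E[Y] = 5 * E[B] - 1
E[B] = 2.0 = 2
E[Y] = 5 * 2 - 1 = 9

9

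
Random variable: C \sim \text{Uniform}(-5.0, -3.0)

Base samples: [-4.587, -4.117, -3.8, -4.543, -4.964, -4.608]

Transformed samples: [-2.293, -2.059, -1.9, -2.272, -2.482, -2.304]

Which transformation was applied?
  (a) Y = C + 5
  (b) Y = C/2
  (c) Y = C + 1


Checking option (b) Y = C/2:
  C = -4.587 -> Y = -2.293 ✓
  C = -4.117 -> Y = -2.059 ✓
  C = -3.8 -> Y = -1.9 ✓
All samples match this transformation.

(b) C/2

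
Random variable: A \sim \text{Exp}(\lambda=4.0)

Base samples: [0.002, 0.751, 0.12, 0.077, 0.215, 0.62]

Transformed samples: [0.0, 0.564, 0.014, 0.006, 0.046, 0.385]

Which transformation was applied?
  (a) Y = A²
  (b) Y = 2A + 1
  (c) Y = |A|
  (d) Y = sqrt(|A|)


Checking option (a) Y = A²:
  A = 0.002 -> Y = 0.0 ✓
  A = 0.751 -> Y = 0.564 ✓
  A = 0.12 -> Y = 0.014 ✓
All samples match this transformation.

(a) A²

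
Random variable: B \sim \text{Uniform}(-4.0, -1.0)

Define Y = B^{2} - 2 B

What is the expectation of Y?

E[Y] = 1*E[B²] - 2*E[B]
E[B] = -2.5
E[B²] = Var(B) + (E[B])² = 0.75 + 6.25 = 7
E[Y] = 1*7 - 2*(-2.5) = 12

12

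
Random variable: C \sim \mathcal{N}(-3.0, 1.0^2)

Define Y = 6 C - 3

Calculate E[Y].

For Y = 6C - 3:
E[Y] = 6 * E[C] - 3
E[C] = -3.0 = -3
E[Y] = 6 * (-3) - 3 = -21

-21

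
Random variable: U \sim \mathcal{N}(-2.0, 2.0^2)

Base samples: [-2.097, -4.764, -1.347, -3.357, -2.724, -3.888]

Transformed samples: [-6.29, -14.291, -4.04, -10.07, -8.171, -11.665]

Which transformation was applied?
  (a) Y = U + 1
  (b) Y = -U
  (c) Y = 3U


Checking option (c) Y = 3U:
  U = -2.097 -> Y = -6.29 ✓
  U = -4.764 -> Y = -14.291 ✓
  U = -1.347 -> Y = -4.04 ✓
All samples match this transformation.

(c) 3U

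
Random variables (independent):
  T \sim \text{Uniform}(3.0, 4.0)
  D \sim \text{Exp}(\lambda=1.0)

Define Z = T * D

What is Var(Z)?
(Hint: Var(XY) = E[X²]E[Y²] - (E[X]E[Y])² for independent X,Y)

Var(XY) = E[X²]E[Y²] - (E[X]E[Y])²
E[T] = 3.5, Var(T) = 0.083333333
E[D] = 1, Var(D) = 1
E[T²] = 0.083333333 + 3.5² = 12.333333
E[D²] = 1 + 1² = 2
Var(Z) = 12.333333*2 - (3.5*1)²
= 24.666667 - 12.25 = 12.416667

12.416667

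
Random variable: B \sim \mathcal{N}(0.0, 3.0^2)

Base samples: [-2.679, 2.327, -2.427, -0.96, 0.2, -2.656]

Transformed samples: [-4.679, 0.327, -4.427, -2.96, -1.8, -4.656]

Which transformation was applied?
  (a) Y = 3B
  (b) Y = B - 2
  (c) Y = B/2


Checking option (b) Y = B - 2:
  B = -2.679 -> Y = -4.679 ✓
  B = 2.327 -> Y = 0.327 ✓
  B = -2.427 -> Y = -4.427 ✓
All samples match this transformation.

(b) B - 2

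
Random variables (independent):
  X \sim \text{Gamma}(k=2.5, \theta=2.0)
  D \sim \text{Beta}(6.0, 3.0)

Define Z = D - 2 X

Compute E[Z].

E[Z] = -2*E[X] + 1*E[D]
E[X] = 5
E[D] = 0.66666667
E[Z] = -2*5 + 1*0.66666667 = -9.3333333

-9.3333333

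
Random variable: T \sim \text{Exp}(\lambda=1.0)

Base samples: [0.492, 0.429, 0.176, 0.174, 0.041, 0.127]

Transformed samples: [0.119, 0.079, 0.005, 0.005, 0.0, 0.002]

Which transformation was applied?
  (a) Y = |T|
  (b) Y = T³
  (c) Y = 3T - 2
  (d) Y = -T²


Checking option (b) Y = T³:
  T = 0.492 -> Y = 0.119 ✓
  T = 0.429 -> Y = 0.079 ✓
  T = 0.176 -> Y = 0.005 ✓
All samples match this transformation.

(b) T³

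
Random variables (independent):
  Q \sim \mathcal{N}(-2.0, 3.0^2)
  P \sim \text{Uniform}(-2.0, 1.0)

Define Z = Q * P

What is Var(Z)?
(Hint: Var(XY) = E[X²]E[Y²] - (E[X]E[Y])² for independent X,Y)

Var(XY) = E[X²]E[Y²] - (E[X]E[Y])²
E[Q] = -2, Var(Q) = 9
E[P] = -0.5, Var(P) = 0.75
E[Q²] = 9 + (-2)² = 13
E[P²] = 0.75 + (-0.5)² = 1
Var(Z) = 13*1 - (-2*(-0.5))²
= 13 - 1 = 12

12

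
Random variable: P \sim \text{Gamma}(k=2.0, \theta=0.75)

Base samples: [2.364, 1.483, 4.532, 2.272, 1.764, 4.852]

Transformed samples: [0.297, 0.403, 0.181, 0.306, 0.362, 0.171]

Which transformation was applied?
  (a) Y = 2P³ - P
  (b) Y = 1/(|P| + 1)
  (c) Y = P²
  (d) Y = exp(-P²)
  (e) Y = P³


Checking option (b) Y = 1/(|P| + 1):
  P = 2.364 -> Y = 0.297 ✓
  P = 1.483 -> Y = 0.403 ✓
  P = 4.532 -> Y = 0.181 ✓
All samples match this transformation.

(b) 1/(|P| + 1)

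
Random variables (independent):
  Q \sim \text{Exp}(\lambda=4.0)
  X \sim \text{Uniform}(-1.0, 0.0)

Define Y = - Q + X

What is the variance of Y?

For independent RVs: Var(aX + bY) = a²Var(X) + b²Var(Y)
Var(Q) = 0.0625
Var(X) = 0.083333333
Var(Y) = (-1)²*0.0625 + 1²*0.083333333
= 1*0.0625 + 1*0.083333333 = 0.14583333

0.14583333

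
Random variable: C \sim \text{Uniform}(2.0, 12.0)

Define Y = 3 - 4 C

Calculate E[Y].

For Y = -4C + 3:
E[Y] = -4 * E[C] + 3
E[C] = (2 + 12)/2 = 7
E[Y] = -4 * 7 + 3 = -25

-25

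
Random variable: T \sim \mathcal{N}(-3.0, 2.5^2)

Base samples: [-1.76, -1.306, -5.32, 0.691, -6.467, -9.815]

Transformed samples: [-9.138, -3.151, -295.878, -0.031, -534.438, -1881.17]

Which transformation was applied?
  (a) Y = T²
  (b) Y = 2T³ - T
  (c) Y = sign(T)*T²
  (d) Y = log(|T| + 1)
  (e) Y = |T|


Checking option (b) Y = 2T³ - T:
  T = -1.76 -> Y = -9.138 ✓
  T = -1.306 -> Y = -3.151 ✓
  T = -5.32 -> Y = -295.878 ✓
All samples match this transformation.

(b) 2T³ - T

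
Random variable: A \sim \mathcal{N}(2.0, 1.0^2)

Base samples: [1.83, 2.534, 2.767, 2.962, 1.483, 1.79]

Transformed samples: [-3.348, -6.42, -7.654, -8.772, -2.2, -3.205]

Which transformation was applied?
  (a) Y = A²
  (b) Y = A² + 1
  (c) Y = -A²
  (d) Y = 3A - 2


Checking option (c) Y = -A²:
  A = 1.83 -> Y = -3.348 ✓
  A = 2.534 -> Y = -6.42 ✓
  A = 2.767 -> Y = -7.654 ✓
All samples match this transformation.

(c) -A²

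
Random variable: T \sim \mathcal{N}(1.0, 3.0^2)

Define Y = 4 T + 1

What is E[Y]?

For Y = 4T + 1:
E[Y] = 4 * E[T] + 1
E[T] = 1.0 = 1
E[Y] = 4 * 1 + 1 = 5

5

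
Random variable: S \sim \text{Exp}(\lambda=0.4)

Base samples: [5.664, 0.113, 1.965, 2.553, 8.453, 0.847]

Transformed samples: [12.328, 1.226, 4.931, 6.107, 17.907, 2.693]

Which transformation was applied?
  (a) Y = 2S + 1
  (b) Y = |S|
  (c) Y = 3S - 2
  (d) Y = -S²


Checking option (a) Y = 2S + 1:
  S = 5.664 -> Y = 12.328 ✓
  S = 0.113 -> Y = 1.226 ✓
  S = 1.965 -> Y = 4.931 ✓
All samples match this transformation.

(a) 2S + 1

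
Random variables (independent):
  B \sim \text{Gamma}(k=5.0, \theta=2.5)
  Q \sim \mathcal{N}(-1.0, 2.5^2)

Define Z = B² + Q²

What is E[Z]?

E[Z] = E[B²] + E[Q²]
E[B²] = Var(B) + E[B]² = 31.25 + 156.25 = 187.5
E[Q²] = Var(Q) + E[Q]² = 6.25 + 1 = 7.25
E[Z] = 187.5 + 7.25 = 194.75

194.75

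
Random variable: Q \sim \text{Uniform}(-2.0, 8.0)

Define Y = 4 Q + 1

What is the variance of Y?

For Y = aQ + b: Var(Y) = a² * Var(Q)
Var(Q) = (8 + 2)^2/12 = 8.3333333
Var(Y) = 4² * 8.3333333 = 16 * 8.3333333 = 133.33333

133.33333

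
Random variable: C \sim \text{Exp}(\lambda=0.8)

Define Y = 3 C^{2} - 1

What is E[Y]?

E[Y] = 3*E[C²] - 1
E[C] = 1.25
E[C²] = Var(C) + (E[C])² = 1.5625 + 1.5625 = 3.125
E[Y] = 3*3.125 - 1 = 8.375

8.375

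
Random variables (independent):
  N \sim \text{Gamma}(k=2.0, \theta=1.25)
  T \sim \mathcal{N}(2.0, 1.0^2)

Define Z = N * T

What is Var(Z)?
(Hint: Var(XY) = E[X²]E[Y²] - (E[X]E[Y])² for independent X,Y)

Var(XY) = E[X²]E[Y²] - (E[X]E[Y])²
E[N] = 2.5, Var(N) = 3.125
E[T] = 2, Var(T) = 1
E[N²] = 3.125 + 2.5² = 9.375
E[T²] = 1 + 2² = 5
Var(Z) = 9.375*5 - (2.5*2)²
= 46.875 - 25 = 21.875

21.875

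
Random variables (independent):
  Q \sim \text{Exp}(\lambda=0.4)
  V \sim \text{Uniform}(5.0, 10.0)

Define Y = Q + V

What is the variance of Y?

For independent RVs: Var(aX + bY) = a²Var(X) + b²Var(Y)
Var(Q) = 6.25
Var(V) = 2.0833333
Var(Y) = 1²*6.25 + 1²*2.0833333
= 1*6.25 + 1*2.0833333 = 8.3333333

8.3333333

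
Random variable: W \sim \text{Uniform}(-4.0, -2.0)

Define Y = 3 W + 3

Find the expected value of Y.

For Y = 3W + 3:
E[Y] = 3 * E[W] + 3
E[W] = (-4 - 2)/2 = -3
E[Y] = 3 * (-3) + 3 = -6

-6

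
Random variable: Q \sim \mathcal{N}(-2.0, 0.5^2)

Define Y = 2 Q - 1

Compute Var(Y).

For Y = aQ + b: Var(Y) = a² * Var(Q)
Var(Q) = 0.5^2 = 0.25
Var(Y) = 2² * 0.25 = 4 * 0.25 = 1

1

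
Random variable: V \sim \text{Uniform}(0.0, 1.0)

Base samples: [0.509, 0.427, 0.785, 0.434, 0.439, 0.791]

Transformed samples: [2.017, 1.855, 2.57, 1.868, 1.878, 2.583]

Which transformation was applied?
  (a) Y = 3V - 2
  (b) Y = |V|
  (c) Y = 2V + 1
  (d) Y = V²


Checking option (c) Y = 2V + 1:
  V = 0.509 -> Y = 2.017 ✓
  V = 0.427 -> Y = 1.855 ✓
  V = 0.785 -> Y = 2.57 ✓
All samples match this transformation.

(c) 2V + 1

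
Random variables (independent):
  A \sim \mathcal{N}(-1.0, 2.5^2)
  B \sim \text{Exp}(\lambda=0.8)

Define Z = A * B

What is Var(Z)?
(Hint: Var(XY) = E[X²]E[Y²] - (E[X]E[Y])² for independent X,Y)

Var(XY) = E[X²]E[Y²] - (E[X]E[Y])²
E[A] = -1, Var(A) = 6.25
E[B] = 1.25, Var(B) = 1.5625
E[A²] = 6.25 + (-1)² = 7.25
E[B²] = 1.5625 + 1.25² = 3.125
Var(Z) = 7.25*3.125 - (-1*1.25)²
= 22.65625 - 1.5625 = 21.09375

21.09375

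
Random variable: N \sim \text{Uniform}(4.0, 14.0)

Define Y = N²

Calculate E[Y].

Using E[X²] = Var(X) + (E[X])²:
E[N] = 9
Var(N) = (14 - 4)^2/12 = 8.3333333
E[N²] = 8.3333333 + 9² = 8.3333333 + 81 = 89.333333

89.333333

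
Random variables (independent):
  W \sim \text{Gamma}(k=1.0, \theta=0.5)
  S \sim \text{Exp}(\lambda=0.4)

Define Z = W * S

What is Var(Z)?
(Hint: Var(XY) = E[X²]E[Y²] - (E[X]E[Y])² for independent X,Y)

Var(XY) = E[X²]E[Y²] - (E[X]E[Y])²
E[W] = 0.5, Var(W) = 0.25
E[S] = 2.5, Var(S) = 6.25
E[W²] = 0.25 + 0.5² = 0.5
E[S²] = 6.25 + 2.5² = 12.5
Var(Z) = 0.5*12.5 - (0.5*2.5)²
= 6.25 - 1.5625 = 4.6875

4.6875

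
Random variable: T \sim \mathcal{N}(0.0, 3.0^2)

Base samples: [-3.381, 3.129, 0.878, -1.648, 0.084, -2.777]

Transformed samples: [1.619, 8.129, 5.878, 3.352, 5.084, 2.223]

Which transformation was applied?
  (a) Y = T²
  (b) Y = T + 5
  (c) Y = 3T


Checking option (b) Y = T + 5:
  T = -3.381 -> Y = 1.619 ✓
  T = 3.129 -> Y = 8.129 ✓
  T = 0.878 -> Y = 5.878 ✓
All samples match this transformation.

(b) T + 5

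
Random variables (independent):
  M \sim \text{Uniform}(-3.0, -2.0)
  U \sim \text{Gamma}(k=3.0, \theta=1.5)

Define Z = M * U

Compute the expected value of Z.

For independent RVs: E[XY] = E[X]*E[Y]
E[M] = -2.5
E[U] = 4.5
E[Z] = -2.5 * 4.5 = -11.25

-11.25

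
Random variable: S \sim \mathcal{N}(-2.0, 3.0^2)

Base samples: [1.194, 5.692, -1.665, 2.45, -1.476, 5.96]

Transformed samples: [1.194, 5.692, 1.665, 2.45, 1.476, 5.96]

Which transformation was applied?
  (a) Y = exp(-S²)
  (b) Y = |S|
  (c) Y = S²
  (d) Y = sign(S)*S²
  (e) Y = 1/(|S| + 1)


Checking option (b) Y = |S|:
  S = 1.194 -> Y = 1.194 ✓
  S = 5.692 -> Y = 5.692 ✓
  S = -1.665 -> Y = 1.665 ✓
All samples match this transformation.

(b) |S|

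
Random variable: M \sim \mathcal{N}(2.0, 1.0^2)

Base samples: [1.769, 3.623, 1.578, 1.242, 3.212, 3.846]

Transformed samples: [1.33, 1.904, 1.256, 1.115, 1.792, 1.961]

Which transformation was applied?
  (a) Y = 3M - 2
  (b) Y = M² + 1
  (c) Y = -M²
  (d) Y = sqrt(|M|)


Checking option (d) Y = sqrt(|M|):
  M = 1.769 -> Y = 1.33 ✓
  M = 3.623 -> Y = 1.904 ✓
  M = 1.578 -> Y = 1.256 ✓
All samples match this transformation.

(d) sqrt(|M|)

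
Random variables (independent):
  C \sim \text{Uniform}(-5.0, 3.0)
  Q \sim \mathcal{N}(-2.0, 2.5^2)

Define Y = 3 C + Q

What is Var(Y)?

For independent RVs: Var(aX + bY) = a²Var(X) + b²Var(Y)
Var(C) = 5.3333333
Var(Q) = 6.25
Var(Y) = 3²*5.3333333 + 1²*6.25
= 9*5.3333333 + 1*6.25 = 54.25

54.25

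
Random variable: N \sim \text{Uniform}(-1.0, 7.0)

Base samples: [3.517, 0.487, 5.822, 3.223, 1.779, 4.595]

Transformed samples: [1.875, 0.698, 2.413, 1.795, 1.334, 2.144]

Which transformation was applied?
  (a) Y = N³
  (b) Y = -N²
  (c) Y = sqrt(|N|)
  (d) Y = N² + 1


Checking option (c) Y = sqrt(|N|):
  N = 3.517 -> Y = 1.875 ✓
  N = 0.487 -> Y = 0.698 ✓
  N = 5.822 -> Y = 2.413 ✓
All samples match this transformation.

(c) sqrt(|N|)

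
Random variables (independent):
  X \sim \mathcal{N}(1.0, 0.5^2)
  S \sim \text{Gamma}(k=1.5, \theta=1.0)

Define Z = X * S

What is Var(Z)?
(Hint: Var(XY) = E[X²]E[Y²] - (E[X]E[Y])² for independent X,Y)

Var(XY) = E[X²]E[Y²] - (E[X]E[Y])²
E[X] = 1, Var(X) = 0.25
E[S] = 1.5, Var(S) = 1.5
E[X²] = 0.25 + 1² = 1.25
E[S²] = 1.5 + 1.5² = 3.75
Var(Z) = 1.25*3.75 - (1*1.5)²
= 4.6875 - 2.25 = 2.4375

2.4375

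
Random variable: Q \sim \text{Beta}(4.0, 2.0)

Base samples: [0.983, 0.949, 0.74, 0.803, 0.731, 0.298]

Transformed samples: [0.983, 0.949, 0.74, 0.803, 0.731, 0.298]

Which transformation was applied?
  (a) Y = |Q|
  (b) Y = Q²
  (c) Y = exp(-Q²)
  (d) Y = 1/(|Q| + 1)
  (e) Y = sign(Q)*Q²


Checking option (a) Y = |Q|:
  Q = 0.983 -> Y = 0.983 ✓
  Q = 0.949 -> Y = 0.949 ✓
  Q = 0.74 -> Y = 0.74 ✓
All samples match this transformation.

(a) |Q|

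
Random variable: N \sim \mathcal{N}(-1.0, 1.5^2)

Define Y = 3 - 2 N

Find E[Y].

For Y = -2N + 3:
E[Y] = -2 * E[N] + 3
E[N] = -1.0 = -1
E[Y] = -2 * (-1) + 3 = 5

5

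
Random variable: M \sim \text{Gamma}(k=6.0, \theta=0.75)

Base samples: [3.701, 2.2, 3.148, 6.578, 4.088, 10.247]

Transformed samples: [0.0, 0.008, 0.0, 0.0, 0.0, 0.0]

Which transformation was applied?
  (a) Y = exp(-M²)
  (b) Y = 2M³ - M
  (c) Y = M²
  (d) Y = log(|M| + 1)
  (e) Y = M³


Checking option (a) Y = exp(-M²):
  M = 3.701 -> Y = 0.0 ✓
  M = 2.2 -> Y = 0.008 ✓
  M = 3.148 -> Y = 0.0 ✓
All samples match this transformation.

(a) exp(-M²)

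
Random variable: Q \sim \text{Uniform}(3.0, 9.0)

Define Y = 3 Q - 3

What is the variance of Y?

For Y = aQ + b: Var(Y) = a² * Var(Q)
Var(Q) = (9 - 3)^2/12 = 3
Var(Y) = 3² * 3 = 9 * 3 = 27

27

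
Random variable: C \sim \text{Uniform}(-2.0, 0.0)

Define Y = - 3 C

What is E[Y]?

For Y = -3C:
E[Y] = -3 * E[C]
E[C] = (-2 + 0)/2 = -1
E[Y] = -3 * (-1) = 3

3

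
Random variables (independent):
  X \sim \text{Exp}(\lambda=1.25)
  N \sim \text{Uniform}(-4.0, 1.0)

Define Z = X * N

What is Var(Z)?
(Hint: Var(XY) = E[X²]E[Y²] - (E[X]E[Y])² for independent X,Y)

Var(XY) = E[X²]E[Y²] - (E[X]E[Y])²
E[X] = 0.8, Var(X) = 0.64
E[N] = -1.5, Var(N) = 2.0833333
E[X²] = 0.64 + 0.8² = 1.28
E[N²] = 2.0833333 + (-1.5)² = 4.3333333
Var(Z) = 1.28*4.3333333 - (0.8*(-1.5))²
= 5.5466667 - 1.44 = 4.1066667

4.1066667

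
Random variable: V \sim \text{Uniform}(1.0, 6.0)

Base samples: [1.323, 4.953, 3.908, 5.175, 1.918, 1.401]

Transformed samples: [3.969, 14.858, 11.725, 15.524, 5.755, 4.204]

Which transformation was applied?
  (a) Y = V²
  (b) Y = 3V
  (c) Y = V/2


Checking option (b) Y = 3V:
  V = 1.323 -> Y = 3.969 ✓
  V = 4.953 -> Y = 14.858 ✓
  V = 3.908 -> Y = 11.725 ✓
All samples match this transformation.

(b) 3V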